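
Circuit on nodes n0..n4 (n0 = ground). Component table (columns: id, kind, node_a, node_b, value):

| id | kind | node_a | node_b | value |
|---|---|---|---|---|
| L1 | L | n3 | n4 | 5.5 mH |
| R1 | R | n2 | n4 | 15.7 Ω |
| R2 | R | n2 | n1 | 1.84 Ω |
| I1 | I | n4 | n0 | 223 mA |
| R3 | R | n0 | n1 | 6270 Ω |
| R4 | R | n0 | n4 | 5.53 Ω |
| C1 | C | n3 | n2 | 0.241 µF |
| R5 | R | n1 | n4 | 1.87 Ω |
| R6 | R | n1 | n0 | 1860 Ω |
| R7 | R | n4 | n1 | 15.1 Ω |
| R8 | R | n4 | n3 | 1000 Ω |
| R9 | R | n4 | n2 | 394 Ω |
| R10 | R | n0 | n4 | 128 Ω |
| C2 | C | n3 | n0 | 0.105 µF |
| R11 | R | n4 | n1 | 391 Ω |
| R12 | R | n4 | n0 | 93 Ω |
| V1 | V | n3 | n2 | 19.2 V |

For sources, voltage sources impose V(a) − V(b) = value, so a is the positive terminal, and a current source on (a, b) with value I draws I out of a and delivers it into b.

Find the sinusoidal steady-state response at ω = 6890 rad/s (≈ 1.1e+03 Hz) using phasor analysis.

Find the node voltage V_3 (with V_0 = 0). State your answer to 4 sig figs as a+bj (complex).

17.94+1.319j V

Apply KCL at each of the 4 non-ground nodes and solve the resulting linear system.
Node n1: branches {R2, R3, R5, R6, R7, R11} → V_1 = -1.182+0.5891j
Node n2: branches {R1, R2, C1, R9, V1} → V_2 = -1.264+1.319j
Node n3: branches {L1, C1, R8, C2, V1} → V_3 = 17.94+1.319j
Node n4: branches {L1, R1, I1, R4, R5, R7, R8, R9, R10, R11, R12} → V_4 = -1.109-0.06714j
Source currents: i(V1)=-0.05466+0.4564j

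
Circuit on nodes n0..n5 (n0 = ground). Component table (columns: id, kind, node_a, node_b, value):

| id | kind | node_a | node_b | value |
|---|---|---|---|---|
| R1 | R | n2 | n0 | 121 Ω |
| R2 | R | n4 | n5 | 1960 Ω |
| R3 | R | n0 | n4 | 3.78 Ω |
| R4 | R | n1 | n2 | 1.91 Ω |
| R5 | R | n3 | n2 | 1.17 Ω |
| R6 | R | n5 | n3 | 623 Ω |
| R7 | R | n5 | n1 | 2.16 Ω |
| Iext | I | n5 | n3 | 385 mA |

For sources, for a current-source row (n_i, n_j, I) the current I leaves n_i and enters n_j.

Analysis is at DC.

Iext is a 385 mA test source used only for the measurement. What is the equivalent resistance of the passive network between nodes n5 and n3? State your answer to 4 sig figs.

Element admittances at DC:
  Y(R1) = 0.008264 S between n2,n0
  Y(R2) = 0.0005102 S between n4,n5
  Y(R3) = 0.2646 S between n0,n4
  Y(R4) = 0.5236 S between n1,n2
  Y(R5) = 0.8547 S between n3,n2
  Y(R6) = 0.001605 S between n5,n3
  Y(R7) = 0.4630 S between n5,n1
  Iext: injects 0.385 A into n3 (from n5)
Assemble and solve the 5×5 MNA system:
  V(n1)=-0.6378  V(n2)=0.09001  V(n3)=0.5367  V(n4)=-0.002812  V(n5)=-1.461

R_eq = 5.188 Ω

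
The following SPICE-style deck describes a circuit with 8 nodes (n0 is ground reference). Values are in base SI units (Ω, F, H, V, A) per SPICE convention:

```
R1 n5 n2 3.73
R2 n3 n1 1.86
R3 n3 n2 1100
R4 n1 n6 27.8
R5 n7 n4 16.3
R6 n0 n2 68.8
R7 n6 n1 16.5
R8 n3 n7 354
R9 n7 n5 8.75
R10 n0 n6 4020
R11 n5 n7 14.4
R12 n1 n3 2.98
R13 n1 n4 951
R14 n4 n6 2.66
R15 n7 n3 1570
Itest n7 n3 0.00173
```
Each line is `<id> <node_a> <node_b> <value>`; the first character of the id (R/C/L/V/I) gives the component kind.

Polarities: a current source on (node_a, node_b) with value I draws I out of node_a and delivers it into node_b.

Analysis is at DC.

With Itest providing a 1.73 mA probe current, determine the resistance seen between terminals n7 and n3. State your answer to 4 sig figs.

Element admittances at DC:
  Y(R1) = 0.2681 S between n5,n2
  Y(R2) = 0.5376 S between n3,n1
  Y(R3) = 0.0009091 S between n3,n2
  Y(R4) = 0.03597 S between n1,n6
  Y(R5) = 0.06135 S between n7,n4
  Y(R6) = 0.01453 S between n0,n2
  Y(R7) = 0.06061 S between n6,n1
  Y(R8) = 0.002825 S between n3,n7
  Y(R9) = 0.1143 S between n7,n5
  Y(R10) = 0.0002488 S between n0,n6
  Y(R11) = 0.06944 S between n5,n7
  Y(R12) = 0.3356 S between n1,n3
  Y(R13) = 0.001052 S between n1,n4
  Y(R14) = 0.3759 S between n4,n6
  Y(R15) = 0.0006369 S between n7,n3
  Itest: injects 0.00173 A into n3 (from n7)
Assemble and solve the 7×7 MNA system:
  V(n1)=0.04349  V(n2)=-0.0004771  V(n3)=0.04524  V(n4)=0.02388  V(n5)=-0.0006579  V(n6)=0.02787  V(n7)=-0.0009219

R_eq = 26.68 Ω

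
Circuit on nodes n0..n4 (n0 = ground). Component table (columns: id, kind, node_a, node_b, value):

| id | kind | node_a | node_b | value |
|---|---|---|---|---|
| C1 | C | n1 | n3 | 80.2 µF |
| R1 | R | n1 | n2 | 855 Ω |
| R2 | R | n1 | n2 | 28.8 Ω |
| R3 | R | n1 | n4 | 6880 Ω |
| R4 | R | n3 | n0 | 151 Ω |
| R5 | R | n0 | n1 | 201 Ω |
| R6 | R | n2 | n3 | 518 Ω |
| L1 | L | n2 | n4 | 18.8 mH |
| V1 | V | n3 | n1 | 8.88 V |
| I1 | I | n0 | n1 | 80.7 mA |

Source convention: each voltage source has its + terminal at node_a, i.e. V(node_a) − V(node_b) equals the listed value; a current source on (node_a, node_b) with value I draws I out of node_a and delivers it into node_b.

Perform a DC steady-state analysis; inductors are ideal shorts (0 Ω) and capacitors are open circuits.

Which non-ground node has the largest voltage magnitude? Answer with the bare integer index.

MNA unknowns: 4 node voltages V₁..V_4 plus 2 source currents (L1, V1)
C1: Y=0.000 on G[1,3]
R1: Y=0.001170 on G[1,2]
R2: Y=0.03472 on G[1,2]
R3: Y=0.0001453 on G[1,4]
R4: Y=0.006623 on G[3,0]
R5: Y=0.004975 on G[0,1]
R6: Y=0.001931 on G[2,3]
L1: row V2−V4=0, i_L1 at 2,4
V1: row V3−V1=8.88, i_V1 at 3,1
I1: z[0]−=0.0807, z[1]+=0.0807
solve → V1=1.888, V2=2.339, V3=10.77, V4=2.339
aux → i_L1=6.563e-05, i_V1=-0.08758

3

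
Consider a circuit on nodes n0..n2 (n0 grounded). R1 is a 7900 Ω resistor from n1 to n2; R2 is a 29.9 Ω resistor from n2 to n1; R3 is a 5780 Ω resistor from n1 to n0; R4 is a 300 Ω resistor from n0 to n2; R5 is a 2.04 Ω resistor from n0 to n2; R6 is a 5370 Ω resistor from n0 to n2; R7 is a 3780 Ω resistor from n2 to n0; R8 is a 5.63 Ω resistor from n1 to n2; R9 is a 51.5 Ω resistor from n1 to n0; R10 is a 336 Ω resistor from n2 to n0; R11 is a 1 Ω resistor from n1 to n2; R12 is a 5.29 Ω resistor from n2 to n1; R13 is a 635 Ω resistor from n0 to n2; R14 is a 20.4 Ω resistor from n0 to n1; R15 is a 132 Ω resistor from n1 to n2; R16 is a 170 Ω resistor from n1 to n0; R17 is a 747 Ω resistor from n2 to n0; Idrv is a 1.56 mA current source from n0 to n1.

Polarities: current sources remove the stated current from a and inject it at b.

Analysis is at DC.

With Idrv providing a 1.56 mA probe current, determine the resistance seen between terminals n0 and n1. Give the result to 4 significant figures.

Element admittances at DC:
  Y(R1) = 0.0001266 S between n1,n2
  Y(R2) = 0.03344 S between n2,n1
  Y(R3) = 0.0001730 S between n1,n0
  Y(R4) = 0.003333 S between n0,n2
  Y(R5) = 0.4902 S between n0,n2
  Y(R6) = 0.0001862 S between n0,n2
  Y(R7) = 0.0002646 S between n2,n0
  Y(R8) = 0.1776 S between n1,n2
  Y(R9) = 0.01942 S between n1,n0
  Y(R10) = 0.002976 S between n2,n0
  Y(R11) = 1.000 S between n1,n2
  Y(R12) = 0.1890 S between n2,n1
  Y(R13) = 0.001575 S between n0,n2
  Y(R14) = 0.04902 S between n0,n1
  Y(R15) = 0.007576 S between n1,n2
  Y(R16) = 0.005882 S between n1,n0
  Y(R17) = 0.001339 S between n2,n0
  Idrv: injects 0.00156 A into n1 (from n0)
Assemble and solve the 2×2 MNA system:
  V(n1)=0.003518  V(n2)=0.002596

R_eq = 2.255 Ω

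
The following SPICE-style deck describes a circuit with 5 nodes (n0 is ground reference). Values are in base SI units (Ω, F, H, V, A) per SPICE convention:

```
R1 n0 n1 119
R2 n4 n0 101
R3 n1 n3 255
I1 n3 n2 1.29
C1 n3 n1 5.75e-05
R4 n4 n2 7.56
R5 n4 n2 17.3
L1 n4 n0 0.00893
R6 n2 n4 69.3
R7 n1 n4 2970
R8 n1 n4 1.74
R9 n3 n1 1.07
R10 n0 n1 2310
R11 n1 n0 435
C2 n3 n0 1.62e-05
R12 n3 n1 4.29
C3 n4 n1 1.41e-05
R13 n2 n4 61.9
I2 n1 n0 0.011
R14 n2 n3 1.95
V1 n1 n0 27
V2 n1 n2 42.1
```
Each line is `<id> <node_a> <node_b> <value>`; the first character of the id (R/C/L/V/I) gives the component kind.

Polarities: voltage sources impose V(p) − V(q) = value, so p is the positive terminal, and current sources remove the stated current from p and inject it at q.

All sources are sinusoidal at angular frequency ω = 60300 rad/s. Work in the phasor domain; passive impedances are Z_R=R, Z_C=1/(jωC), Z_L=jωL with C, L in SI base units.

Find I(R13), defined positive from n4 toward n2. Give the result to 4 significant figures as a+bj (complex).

Element admittances at ω=60300 rad/s:
  Y(R1) = 0.008403+0.000j S between n0,n1
  Y(R2) = 0.009901+0.000j S between n4,n0
  Y(R3) = 0.003922+0.000j S between n1,n3
  I1: injects 1.29 A into n2 (from n3)
  Y(C1) = 0.000+3.467j S between n3,n1
  Y(R4) = 0.1323+0.000j S between n4,n2
  Y(R5) = 0.05780+0.000j S between n4,n2
  Y(L1) = 0.000-0.001857j S between n4,n0
  Y(R6) = 0.01443+0.000j S between n2,n4
  Y(R7) = 0.0003367+0.000j S between n1,n4
  Y(R8) = 0.5747+0.000j S between n1,n4
  Y(R9) = 0.9346+0.000j S between n3,n1
  Y(R10) = 0.0004329+0.000j S between n0,n1
  Y(R11) = 0.002299+0.000j S between n1,n0
  Y(C2) = 0.000+0.9769j S between n3,n0
  Y(R12) = 0.2331+0.000j S between n3,n1
  Y(C3) = 0.000+0.8502j S between n4,n1
  Y(R13) = 0.01616+0.000j S between n2,n4
  I2: injects 0.011 A into n0 (from n1)
  Y(R14) = 0.5128+0.000j S between n2,n3
  V1: constraint V(n1)−V(n0) = 27
  V2: constraint V(n1)−V(n2) = 42.1
Assemble and solve the 6×6 MNA system:
  V(n1)=27.00+0.000j  V(n2)=-15.10+0.000j  V(n3)=20.10+2.535j  V(n4)=21.41+5.953j
  i(V1)=1.941-19.66j  i(V2)=-27.40-2.614j

0.5898+0.09618j A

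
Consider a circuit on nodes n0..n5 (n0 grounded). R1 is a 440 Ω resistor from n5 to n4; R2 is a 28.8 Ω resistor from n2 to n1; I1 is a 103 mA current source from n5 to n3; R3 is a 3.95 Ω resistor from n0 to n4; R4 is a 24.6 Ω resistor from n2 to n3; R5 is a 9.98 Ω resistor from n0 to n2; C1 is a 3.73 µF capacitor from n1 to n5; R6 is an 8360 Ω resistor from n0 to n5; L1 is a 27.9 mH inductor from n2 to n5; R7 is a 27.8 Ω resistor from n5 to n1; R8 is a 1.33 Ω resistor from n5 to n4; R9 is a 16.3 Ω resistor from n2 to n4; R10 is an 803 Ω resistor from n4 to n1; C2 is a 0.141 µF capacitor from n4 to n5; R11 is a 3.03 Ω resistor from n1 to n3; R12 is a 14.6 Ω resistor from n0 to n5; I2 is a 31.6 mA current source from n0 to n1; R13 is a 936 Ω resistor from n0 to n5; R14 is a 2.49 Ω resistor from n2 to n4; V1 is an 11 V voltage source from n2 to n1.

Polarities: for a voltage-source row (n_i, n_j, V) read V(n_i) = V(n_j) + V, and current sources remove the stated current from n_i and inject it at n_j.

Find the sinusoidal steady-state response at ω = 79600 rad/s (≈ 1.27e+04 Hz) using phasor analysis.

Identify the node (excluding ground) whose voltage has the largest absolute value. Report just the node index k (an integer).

1

Element admittances at ω=79600 rad/s:
  Y(R1) = 0.002273+0.000j S between n5,n4
  Y(R2) = 0.03472+0.000j S between n2,n1
  I1: injects 0.103 A into n3 (from n5)
  Y(R3) = 0.2532+0.000j S between n0,n4
  Y(R4) = 0.04065+0.000j S between n2,n3
  Y(R5) = 0.1002+0.000j S between n0,n2
  Y(C1) = 0.000+0.2969j S between n1,n5
  Y(R6) = 0.0001196+0.000j S between n0,n5
  Y(L1) = 0.000-0.0004503j S between n2,n5
  Y(R7) = 0.03597+0.000j S between n5,n1
  Y(R8) = 0.7519+0.000j S between n5,n4
  Y(R9) = 0.06135+0.000j S between n2,n4
  Y(R10) = 0.001245+0.000j S between n4,n1
  Y(C2) = 0.000+0.01122j S between n4,n5
  Y(R11) = 0.3300+0.000j S between n1,n3
  Y(R12) = 0.06849+0.000j S between n0,n5
  I2: injects 0.0316 A into n1 (from n0)
  Y(R13) = 0.001068+0.000j S between n0,n5
  Y(R14) = 0.4016+0.000j S between n2,n4
  V1: constraint V(n2)−V(n1) = 11
Assemble and solve the 6×6 MNA system:
  V(n1)=-8.191+2.460j  V(n2)=2.809+2.460j  V(n3)=-6.707+2.460j  V(n4)=-0.3308-0.3677j  V(n5)=-2.384-2.201j
  i(V1)=-2.506-1.553j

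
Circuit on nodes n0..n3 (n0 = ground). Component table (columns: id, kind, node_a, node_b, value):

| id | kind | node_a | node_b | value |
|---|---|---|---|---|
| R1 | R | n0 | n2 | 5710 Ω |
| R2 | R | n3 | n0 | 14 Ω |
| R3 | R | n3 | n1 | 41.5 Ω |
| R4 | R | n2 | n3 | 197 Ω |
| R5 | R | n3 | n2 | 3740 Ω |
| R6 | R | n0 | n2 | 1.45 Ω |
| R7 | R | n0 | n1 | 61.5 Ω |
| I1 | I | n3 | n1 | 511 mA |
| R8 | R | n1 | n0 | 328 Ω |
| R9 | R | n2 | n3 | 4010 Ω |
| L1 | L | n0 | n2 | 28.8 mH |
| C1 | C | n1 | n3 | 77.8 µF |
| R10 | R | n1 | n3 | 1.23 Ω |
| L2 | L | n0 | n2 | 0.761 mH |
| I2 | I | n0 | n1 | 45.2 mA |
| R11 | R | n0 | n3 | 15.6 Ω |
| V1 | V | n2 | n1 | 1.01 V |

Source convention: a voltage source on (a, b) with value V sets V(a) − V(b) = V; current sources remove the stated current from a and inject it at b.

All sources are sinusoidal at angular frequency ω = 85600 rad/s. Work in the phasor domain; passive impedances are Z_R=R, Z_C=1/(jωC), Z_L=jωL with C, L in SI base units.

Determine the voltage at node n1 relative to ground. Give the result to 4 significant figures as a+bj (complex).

Element admittances at ω=85600 rad/s:
  Y(R1) = 0.0001751+0.000j S between n0,n2
  Y(R2) = 0.07143+0.000j S between n3,n0
  Y(R3) = 0.02410+0.000j S between n3,n1
  Y(R4) = 0.005076+0.000j S between n2,n3
  Y(R5) = 0.0002674+0.000j S between n3,n2
  Y(R6) = 0.6897+0.000j S between n0,n2
  Y(R7) = 0.01626+0.000j S between n0,n1
  I1: injects 0.511 A into n1 (from n3)
  Y(R8) = 0.003049+0.000j S between n1,n0
  Y(R9) = 0.0002494+0.000j S between n2,n3
  Y(L1) = 0.000-0.0004056j S between n0,n2
  Y(C1) = 0.000+6.660j S between n1,n3
  Y(R10) = 0.8130+0.000j S between n1,n3
  Y(L2) = 0.000-0.01535j S between n0,n2
  I2: injects 0.0452 A into n1 (from n0)
  Y(R11) = 0.06410+0.000j S between n0,n3
  V1: constraint V(n2)−V(n1) = 1.01
Assemble and solve the 4×4 MNA system:
  V(n1)=-0.7699-0.004981j  V(n2)=0.2401-0.004981j  V(n3)=-0.7784+0.05398j
  i(V1)=-0.1713+0.007549j

-0.7699-0.004981j V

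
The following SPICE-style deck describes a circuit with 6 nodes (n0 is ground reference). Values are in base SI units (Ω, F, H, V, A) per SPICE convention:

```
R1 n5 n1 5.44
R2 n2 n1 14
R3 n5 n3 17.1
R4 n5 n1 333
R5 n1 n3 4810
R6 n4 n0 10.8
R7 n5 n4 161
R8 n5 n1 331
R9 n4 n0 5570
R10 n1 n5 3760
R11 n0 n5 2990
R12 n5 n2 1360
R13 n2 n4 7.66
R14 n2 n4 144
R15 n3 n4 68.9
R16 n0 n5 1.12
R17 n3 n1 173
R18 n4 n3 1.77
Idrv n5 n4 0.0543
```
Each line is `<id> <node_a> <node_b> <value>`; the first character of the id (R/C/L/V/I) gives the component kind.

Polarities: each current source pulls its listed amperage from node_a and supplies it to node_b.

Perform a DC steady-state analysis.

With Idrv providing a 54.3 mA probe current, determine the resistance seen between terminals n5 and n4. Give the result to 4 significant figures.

R_eq = 5.424 Ω

Element admittances at DC:
  Y(R1) = 0.1838 S between n5,n1
  Y(R2) = 0.07143 S between n2,n1
  Y(R3) = 0.05848 S between n5,n3
  Y(R4) = 0.003003 S between n5,n1
  Y(R5) = 0.0002079 S between n1,n3
  Y(R6) = 0.09259 S between n4,n0
  Y(R7) = 0.006211 S between n5,n4
  Y(R8) = 0.003021 S between n5,n1
  Y(R9) = 0.0001795 S between n4,n0
  Y(R10) = 0.0002660 S between n1,n5
  Y(R11) = 0.0003344 S between n0,n5
  Y(R12) = 0.0007353 S between n5,n2
  Y(R13) = 0.1305 S between n2,n4
  Y(R14) = 0.006944 S between n2,n4
  Y(R15) = 0.01451 S between n3,n4
  Y(R16) = 0.8929 S between n0,n5
  Y(R17) = 0.005780 S between n3,n1
  Y(R18) = 0.5650 S between n4,n3
  Idrv: injects 0.0543 A into n4 (from n5)
Assemble and solve the 5×5 MNA system:
  V(n1)=0.03556  V(n2)=0.1870  V(n3)=0.2379  V(n4)=0.2668  V(n5)=-0.02771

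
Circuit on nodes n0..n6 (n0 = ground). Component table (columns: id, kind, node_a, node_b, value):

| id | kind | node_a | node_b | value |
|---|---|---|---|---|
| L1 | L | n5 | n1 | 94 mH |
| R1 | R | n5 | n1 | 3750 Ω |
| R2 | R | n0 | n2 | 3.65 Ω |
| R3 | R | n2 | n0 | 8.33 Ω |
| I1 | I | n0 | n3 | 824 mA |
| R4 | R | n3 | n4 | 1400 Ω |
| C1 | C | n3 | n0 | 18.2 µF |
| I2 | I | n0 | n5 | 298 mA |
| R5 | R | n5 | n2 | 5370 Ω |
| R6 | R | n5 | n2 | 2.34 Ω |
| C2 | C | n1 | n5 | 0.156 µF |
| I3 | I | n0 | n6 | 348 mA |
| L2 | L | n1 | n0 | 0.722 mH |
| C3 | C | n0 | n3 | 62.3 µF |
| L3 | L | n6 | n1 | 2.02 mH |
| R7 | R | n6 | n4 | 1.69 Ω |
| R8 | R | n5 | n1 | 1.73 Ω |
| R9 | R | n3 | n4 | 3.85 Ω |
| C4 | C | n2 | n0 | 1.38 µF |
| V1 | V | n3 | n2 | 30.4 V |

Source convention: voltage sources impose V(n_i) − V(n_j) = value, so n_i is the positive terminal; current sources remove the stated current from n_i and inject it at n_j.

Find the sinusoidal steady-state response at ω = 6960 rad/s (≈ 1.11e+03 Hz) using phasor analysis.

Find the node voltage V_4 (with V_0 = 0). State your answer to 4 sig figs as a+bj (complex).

15.55-16.69j V

Apply KCL at each of the 6 non-ground nodes and solve the resulting linear system.
Node n1: branches {L1, R1, C2, L2, L3, R8} → V_1 = 3.746-20.28j
Node n2: branches {R2, R3, R5, R6, C4, V1} → V_2 = -14.82-19.91j
Node n3: branches {I1, R4, C1, C3, R9, V1} → V_3 = 15.58-19.91j
Node n4: branches {R4, R7, R9} → V_4 = 15.55-16.69j
Node n5: branches {L1, R1, I2, R5, R6, C2, R8} → V_5 = -3.848-20.12j
Node n6: branches {I3, L3, R7} → V_6 = 15.54-15.27j
Source currents: i(V1)=-10.34-7.892j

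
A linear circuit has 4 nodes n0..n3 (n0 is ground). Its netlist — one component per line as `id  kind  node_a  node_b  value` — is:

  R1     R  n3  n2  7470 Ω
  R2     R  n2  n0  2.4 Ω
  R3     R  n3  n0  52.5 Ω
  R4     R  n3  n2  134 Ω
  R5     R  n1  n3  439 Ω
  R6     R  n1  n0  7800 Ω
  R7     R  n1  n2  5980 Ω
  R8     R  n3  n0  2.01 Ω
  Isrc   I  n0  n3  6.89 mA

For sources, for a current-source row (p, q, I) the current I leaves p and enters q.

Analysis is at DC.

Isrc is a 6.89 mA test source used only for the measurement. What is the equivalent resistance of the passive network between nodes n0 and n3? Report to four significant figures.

R_eq = 1.907 Ω

Apply KCL at each of the 3 non-ground nodes and solve the resulting linear system.
Node n1: branches {R5, R6, R7} → V_1 = 0.01165
Node n2: branches {R1, R2, R4, R7} → V_2 = 0.0002398
Node n3: branches {R1, R3, R4, R5, R8, Isrc} → V_3 = 0.01314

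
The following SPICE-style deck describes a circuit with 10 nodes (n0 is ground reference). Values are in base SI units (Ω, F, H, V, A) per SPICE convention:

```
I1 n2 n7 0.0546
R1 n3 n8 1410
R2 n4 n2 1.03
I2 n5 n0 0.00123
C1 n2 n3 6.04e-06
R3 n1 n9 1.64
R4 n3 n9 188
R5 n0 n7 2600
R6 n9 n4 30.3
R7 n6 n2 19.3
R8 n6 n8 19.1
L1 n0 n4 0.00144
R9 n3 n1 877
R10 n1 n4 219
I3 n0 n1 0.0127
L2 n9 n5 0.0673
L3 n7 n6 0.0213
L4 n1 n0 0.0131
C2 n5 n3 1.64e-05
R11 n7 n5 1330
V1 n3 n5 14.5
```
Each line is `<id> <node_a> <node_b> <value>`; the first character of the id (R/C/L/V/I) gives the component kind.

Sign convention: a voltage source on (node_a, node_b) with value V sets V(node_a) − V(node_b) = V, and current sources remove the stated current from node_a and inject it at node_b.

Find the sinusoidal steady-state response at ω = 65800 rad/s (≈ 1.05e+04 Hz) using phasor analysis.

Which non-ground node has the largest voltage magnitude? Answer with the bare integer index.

7

MNA unknowns: 9 node voltages V₁..V_9 plus 1 source current (V1)
I1: z[2]−=0.0546, z[7]+=0.0546
R1: Y=0.0007092+0.000j on G[3,8]
R2: Y=0.9709+0.000j on G[4,2]
I2: z[5]−=0.00123, z[0]+=0.00123
C1: Y=0.000+0.3974j on G[2,3]
R3: Y=0.6098+0.000j on G[1,9]
R4: Y=0.005319+0.000j on G[3,9]
R5: Y=0.0003846+0.000j on G[0,7]
R6: Y=0.03300+0.000j on G[9,4]
R7: Y=0.05181+0.000j on G[6,2]
R8: Y=0.05236+0.000j on G[6,8]
L1: Y=0.000-0.01055j on G[0,4]
R9: Y=0.001140+0.000j on G[3,1]
R10: Y=0.004566+0.000j on G[1,4]
I3: z[0]−=0.0127, z[1]+=0.0127
L2: Y=0.000-0.0002258j on G[9,5]
L3: Y=0.000-0.0007135j on G[7,6]
L4: Y=0.000-0.001160j on G[1,0]
C2: Y=0.000+1.079j on G[5,3]
R11: Y=0.0007519+0.000j on G[7,5]
V1: row V3−V5=14.5, i_V1 at 3,5
solve → V1=0.8309+0.1391j, V2=0.5187+0.04516j, V3=0.5450-0.03584j, V4=0.5292+0.05418j, V5=-13.96-0.03584j, V6=0.7549-0.3250j, V7=27.92+17.03j, V8=0.7521-0.3211j, V9=0.8131+0.1385j
aux → i_V1=-0.03029-15.66j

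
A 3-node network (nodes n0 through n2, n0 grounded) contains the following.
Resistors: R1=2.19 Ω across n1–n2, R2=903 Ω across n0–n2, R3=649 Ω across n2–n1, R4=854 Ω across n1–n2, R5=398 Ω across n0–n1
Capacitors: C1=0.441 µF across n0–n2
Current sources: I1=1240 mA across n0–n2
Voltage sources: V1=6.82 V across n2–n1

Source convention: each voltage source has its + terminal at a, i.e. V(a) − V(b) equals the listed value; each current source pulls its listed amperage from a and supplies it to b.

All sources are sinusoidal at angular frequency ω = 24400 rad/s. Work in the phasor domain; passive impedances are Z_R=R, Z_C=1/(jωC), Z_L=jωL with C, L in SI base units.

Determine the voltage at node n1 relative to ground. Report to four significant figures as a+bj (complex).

28.49-105.0j V

Apply KCL at each of the 2 non-ground nodes and solve the resulting linear system.
Node n1: branches {R1, R3, R4, R5, V1} → V_1 = 28.49-105.0j
Node n2: branches {R1, C1, R2, R3, R4, I1, V1} → V_2 = 35.31-105.0j
Source currents: i(V1)=-3.061-0.2637j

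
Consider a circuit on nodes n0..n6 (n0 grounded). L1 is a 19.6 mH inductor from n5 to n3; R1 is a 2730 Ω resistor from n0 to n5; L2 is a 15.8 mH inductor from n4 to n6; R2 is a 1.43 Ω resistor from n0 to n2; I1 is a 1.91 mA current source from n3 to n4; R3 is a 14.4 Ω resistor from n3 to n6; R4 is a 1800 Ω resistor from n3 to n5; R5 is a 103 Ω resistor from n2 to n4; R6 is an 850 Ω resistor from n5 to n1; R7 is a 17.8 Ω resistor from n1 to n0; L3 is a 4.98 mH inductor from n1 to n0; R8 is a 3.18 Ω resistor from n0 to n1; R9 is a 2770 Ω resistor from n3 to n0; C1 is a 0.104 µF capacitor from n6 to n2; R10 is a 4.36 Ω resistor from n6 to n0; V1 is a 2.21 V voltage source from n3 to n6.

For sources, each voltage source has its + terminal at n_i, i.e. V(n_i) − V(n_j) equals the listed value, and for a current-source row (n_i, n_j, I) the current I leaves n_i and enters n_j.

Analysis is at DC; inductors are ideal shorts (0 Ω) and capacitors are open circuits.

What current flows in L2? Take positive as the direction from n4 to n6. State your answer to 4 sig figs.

Apply KCL at each of the 6 non-ground nodes and solve the resulting linear system.
Node n1: branches {R6, R7, L3, R8} → V_1 = 0.000
Node n2: branches {R2, R5, C1} → V_2 = -0.0002392
Node n3: branches {L1, I1, R3, R4, R9, V1} → V_3 = 2.193
Node n4: branches {L2, I1, R5} → V_4 = -0.01747
Node n5: branches {L1, R1, R4, R6} → V_5 = 2.193
Node n6: branches {L2, R3, C1, R10, V1} → V_6 = -0.01747
Source currents: i(L1)=-0.003383, i(L2)=0.002077, i(L3)=0.002579, i(V1)=-0.1596

0.002077 A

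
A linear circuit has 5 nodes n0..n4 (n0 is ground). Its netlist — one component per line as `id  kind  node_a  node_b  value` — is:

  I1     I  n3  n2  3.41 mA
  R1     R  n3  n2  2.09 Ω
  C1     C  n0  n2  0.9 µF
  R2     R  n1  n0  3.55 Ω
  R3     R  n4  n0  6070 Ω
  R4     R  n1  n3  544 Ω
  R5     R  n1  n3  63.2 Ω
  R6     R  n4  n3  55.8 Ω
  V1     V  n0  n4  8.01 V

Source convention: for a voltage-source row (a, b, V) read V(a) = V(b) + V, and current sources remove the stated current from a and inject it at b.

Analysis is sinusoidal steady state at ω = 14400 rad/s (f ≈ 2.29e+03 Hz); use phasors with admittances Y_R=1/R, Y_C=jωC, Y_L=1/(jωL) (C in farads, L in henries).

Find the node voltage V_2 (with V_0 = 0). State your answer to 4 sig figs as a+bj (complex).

-3.571+1.437j V

MNA unknowns: 4 node voltages V₁..V_4 plus 1 source current (V1)
I1: z[3]−=0.00341, z[2]+=0.00341
R1: Y=0.4785+0.000j on G[3,2]
C1: Y=0.000+0.01296j on G[0,2]
R2: Y=0.2817+0.000j on G[1,0]
R3: Y=0.0001647+0.000j on G[4,0]
R4: Y=0.001838+0.000j on G[1,3]
R5: Y=0.01582+0.000j on G[1,3]
R6: Y=0.01792+0.000j on G[4,3]
V1: row V0−V4=8.01, i_V1 at 0,4
solve → V1=-0.2134+0.07905j, V2=-3.571+1.437j, V3=-3.617+1.340j, V4=-8.010+0.000j
aux → i_V1=-0.08005-0.02401j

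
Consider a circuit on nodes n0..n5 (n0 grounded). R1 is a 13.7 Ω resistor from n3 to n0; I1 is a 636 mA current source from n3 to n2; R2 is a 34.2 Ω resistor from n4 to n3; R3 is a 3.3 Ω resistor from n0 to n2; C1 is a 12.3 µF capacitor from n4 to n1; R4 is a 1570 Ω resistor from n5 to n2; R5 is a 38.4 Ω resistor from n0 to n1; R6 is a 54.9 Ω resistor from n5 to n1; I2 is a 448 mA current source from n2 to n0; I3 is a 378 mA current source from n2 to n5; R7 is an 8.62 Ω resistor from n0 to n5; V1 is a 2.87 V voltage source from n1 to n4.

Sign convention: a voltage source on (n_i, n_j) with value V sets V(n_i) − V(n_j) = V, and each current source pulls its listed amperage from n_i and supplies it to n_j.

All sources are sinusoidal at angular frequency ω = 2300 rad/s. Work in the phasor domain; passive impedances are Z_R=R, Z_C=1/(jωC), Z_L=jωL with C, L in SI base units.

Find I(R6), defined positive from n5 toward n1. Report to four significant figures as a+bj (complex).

MNA unknowns: 5 node voltages V₁..V_5 plus 1 source current (V1)
R1: Y=0.07299+0.000j on G[3,0]
I1: z[3]−=0.636, z[2]+=0.636
R2: Y=0.02924+0.000j on G[4,3]
R3: Y=0.3030+0.000j on G[0,2]
C1: Y=0.000+0.02829j on G[4,1]
R4: Y=0.0006369+0.000j on G[5,2]
R5: Y=0.02604+0.000j on G[0,1]
R6: Y=0.01821+0.000j on G[5,1]
I2: z[2]−=0.448, z[0]+=0.448
I3: z[2]−=0.378, z[5]+=0.378
R7: Y=0.1160+0.000j on G[0,5]
V1: row V1−V4=2.87, i_V1 at 1,4
solve → V1=-1.133+0.000j, V2=-0.6201+0.000j, V3=-7.366+0.000j, V4=-4.003+0.000j, V5=2.647+0.000j
aux → i_V1=0.09834-0.08119j

0.06885+0.000j A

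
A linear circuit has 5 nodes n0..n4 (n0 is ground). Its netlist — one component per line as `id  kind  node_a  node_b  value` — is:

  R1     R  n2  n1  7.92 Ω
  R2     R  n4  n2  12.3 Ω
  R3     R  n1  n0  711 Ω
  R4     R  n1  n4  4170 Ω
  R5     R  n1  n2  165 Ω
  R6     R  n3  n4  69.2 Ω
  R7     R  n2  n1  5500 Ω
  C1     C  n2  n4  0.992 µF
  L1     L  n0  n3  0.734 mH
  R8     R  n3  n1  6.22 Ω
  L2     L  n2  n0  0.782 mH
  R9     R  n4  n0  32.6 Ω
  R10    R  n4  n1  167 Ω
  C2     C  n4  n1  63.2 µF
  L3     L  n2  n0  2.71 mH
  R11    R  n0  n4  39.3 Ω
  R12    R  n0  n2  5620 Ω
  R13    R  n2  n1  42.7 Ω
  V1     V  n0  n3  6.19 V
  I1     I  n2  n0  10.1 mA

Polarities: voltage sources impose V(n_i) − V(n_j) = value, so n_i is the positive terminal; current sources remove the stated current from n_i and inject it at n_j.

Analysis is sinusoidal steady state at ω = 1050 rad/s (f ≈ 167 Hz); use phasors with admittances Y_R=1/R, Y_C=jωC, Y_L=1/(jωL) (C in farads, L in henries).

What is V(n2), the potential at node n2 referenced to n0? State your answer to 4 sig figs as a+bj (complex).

Apply KCL at each of the 4 non-ground nodes and solve the resulting linear system.
Node n1: branches {R1, R3, R4, R5, R7, R8, R10, C2, R13} → V_1 = -2.883+0.1715j
Node n2: branches {R1, R2, R5, R7, C1, L2, L3, R12, R13, I1} → V_2 = -0.02259-0.3483j
Node n3: branches {R6, L1, R8, V1} → V_3 = -6.190+0.000j
Node n4: branches {R2, R4, R6, C1, R9, R10, C2, R11} → V_4 = -1.142-0.8955j
Source currents: i(V1)=-0.6046+8.017j

-0.02259-0.3483j V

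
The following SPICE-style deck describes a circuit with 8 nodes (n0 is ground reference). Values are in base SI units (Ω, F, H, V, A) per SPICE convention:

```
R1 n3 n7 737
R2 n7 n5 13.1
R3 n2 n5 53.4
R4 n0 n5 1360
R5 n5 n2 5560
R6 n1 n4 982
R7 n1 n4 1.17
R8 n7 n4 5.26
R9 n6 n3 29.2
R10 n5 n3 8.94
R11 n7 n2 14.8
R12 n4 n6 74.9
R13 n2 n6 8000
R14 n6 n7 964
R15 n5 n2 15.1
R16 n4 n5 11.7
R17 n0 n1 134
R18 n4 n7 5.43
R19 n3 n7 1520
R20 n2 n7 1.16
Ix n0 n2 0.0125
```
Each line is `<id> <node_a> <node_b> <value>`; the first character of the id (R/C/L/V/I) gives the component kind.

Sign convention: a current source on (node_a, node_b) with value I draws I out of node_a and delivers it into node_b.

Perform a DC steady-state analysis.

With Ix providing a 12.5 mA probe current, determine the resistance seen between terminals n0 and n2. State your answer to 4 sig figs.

R_eq = 125.9 Ω

Apply KCL at each of the 7 non-ground nodes and solve the resulting linear system.
Node n1: branches {R6, R7, R17} → V_1 = 1.522
Node n2: branches {R3, R5, R11, R13, R15, R20, Ix} → V_2 = 1.573
Node n3: branches {R1, R9, R10, R19} → V_3 = 1.551
Node n4: branches {R6, R7, R8, R12, R16, R18} → V_4 = 1.535
Node n5: branches {R2, R3, R4, R5, R10, R15, R16} → V_5 = 1.551
Node n6: branches {R9, R12, R13, R14} → V_6 = 1.547
Node n7: branches {R1, R2, R8, R11, R14, R18, R19, R20} → V_7 = 1.562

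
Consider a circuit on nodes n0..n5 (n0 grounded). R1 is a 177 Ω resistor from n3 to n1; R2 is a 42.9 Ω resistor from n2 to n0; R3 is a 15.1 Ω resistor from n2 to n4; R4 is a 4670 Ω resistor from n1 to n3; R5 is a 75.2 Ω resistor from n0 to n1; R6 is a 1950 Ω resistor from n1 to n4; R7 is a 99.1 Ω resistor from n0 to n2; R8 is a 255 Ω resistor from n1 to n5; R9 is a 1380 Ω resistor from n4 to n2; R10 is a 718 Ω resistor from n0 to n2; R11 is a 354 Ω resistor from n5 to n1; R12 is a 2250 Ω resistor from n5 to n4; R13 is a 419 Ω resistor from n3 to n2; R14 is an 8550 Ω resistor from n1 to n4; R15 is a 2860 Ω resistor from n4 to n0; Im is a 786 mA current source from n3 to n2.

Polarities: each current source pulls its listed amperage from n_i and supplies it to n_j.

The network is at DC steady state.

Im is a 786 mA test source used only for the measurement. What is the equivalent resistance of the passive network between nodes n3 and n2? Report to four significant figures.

MNA unknowns: 5 node voltages V₁..V_5
R1: Y=0.005650 on G[3,1]
R2: Y=0.02331 on G[2,0]
R3: Y=0.06623 on G[2,4]
R4: Y=0.0002141 on G[1,3]
R5: Y=0.01330 on G[0,1]
R6: Y=0.0005128 on G[1,4]
R7: Y=0.01009 on G[0,2]
R8: Y=0.003922 on G[1,5]
R9: Y=0.0007246 on G[4,2]
R10: Y=0.001393 on G[0,2]
R11: Y=0.002825 on G[5,1]
R12: Y=0.0004444 on G[5,4]
R13: Y=0.002387 on G[3,2]
R14: Y=0.0001170 on G[1,4]
R15: Y=0.0003497 on G[4,0]
Im: z[3]−=0.786, z[2]+=0.786
solve → V1=-32.75, V2=12.40, V3=-115.0, V4=11.65, V5=-30.01

R_eq = 162.0 Ω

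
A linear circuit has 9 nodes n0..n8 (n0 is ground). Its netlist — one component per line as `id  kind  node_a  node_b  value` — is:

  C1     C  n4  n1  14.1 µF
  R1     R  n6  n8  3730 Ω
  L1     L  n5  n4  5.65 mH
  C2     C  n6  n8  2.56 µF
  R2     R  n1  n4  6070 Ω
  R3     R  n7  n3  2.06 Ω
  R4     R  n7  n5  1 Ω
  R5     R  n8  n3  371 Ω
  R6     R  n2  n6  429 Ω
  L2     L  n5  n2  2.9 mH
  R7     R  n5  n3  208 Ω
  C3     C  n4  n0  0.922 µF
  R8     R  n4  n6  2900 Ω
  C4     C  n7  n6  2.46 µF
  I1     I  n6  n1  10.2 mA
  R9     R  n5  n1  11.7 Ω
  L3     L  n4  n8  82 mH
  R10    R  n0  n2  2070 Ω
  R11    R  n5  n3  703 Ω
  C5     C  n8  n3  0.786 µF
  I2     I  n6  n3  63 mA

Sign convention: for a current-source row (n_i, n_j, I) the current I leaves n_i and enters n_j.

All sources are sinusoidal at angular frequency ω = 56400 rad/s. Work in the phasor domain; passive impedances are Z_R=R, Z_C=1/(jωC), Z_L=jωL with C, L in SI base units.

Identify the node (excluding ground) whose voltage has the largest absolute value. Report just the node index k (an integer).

Element admittances at ω=56400 rad/s:
  Y(C1) = 0.000+0.7952j S between n4,n1
  Y(R1) = 0.0002681+0.000j S between n6,n8
  Y(L1) = 0.000-0.003138j S between n5,n4
  Y(C2) = 0.000+0.1444j S between n6,n8
  Y(R2) = 0.0001647+0.000j S between n1,n4
  Y(R3) = 0.4854+0.000j S between n7,n3
  Y(R4) = 1.000+0.000j S between n7,n5
  Y(R5) = 0.002695+0.000j S between n8,n3
  Y(R6) = 0.002331+0.000j S between n2,n6
  Y(L2) = 0.000-0.006114j S between n5,n2
  Y(R7) = 0.004808+0.000j S between n5,n3
  Y(C3) = 0.000+0.05200j S between n4,n0
  Y(R8) = 0.0003448+0.000j S between n4,n6
  Y(C4) = 0.000+0.1387j S between n7,n6
  I1: injects 0.0102 A into n1 (from n6)
  Y(R9) = 0.08547+0.000j S between n5,n1
  Y(L3) = 0.000-0.0002162j S between n4,n8
  Y(R10) = 0.0004831+0.000j S between n0,n2
  Y(R11) = 0.001422+0.000j S between n5,n3
  Y(C5) = 0.000+0.04433j S between n8,n3
  I2: injects 0.063 A into n3 (from n6)
Assemble and solve the 8×8 MNA system:
  V(n1)=-0.001269-0.002463j  V(n2)=-0.2496+0.05976j  V(n3)=-0.03197-0.01479j  V(n4)=-0.0005551-0.002318j  V(n5)=-0.1193-0.009102j  V(n6)=-0.1207+0.4139j  V(n7)=-0.1303-0.01006j  V(n8)=-0.1045+0.3125j

6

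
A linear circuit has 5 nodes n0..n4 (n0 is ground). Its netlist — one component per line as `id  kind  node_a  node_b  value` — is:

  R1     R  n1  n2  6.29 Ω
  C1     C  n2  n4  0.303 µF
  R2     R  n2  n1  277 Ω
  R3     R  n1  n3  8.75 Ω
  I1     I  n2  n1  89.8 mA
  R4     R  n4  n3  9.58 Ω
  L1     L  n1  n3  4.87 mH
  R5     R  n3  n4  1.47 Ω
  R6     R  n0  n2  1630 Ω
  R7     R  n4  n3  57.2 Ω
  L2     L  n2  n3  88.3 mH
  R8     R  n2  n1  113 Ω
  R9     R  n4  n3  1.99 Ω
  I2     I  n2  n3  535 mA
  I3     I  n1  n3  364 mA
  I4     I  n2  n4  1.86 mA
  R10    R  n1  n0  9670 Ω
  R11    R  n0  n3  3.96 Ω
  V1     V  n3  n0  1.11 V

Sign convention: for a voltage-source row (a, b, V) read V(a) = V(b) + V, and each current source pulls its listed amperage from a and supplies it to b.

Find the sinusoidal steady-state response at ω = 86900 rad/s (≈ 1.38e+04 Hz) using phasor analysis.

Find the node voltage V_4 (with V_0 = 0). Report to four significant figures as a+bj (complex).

1.034-0.2010j V

MNA unknowns: 4 node voltages V₁..V_4 plus 1 source current (V1)
R1: Y=0.1590+0.000j on G[1,2]
C1: Y=0.000+0.02633j on G[2,4]
R2: Y=0.003610+0.000j on G[2,1]
R3: Y=0.1143+0.000j on G[1,3]
I1: z[2]−=0.0898, z[1]+=0.0898
R4: Y=0.1044+0.000j on G[4,3]
L1: Y=0.000-0.002363j on G[1,3]
R5: Y=0.6803+0.000j on G[3,4]
R6: Y=0.0006135+0.000j on G[0,2]
R7: Y=0.01748+0.000j on G[4,3]
L2: Y=0.000-0.0001303j on G[2,3]
R8: Y=0.008850+0.000j on G[2,1]
R9: Y=0.5025+0.000j on G[4,3]
I2: z[2]−=0.535, z[3]+=0.535
I3: z[1]−=0.364, z[3]+=0.364
I4: z[2]−=0.00186, z[4]+=0.00186
R10: Y=0.0001034+0.000j on G[1,0]
R11: Y=0.2525+0.000j on G[0,3]
V1: row V3−V0=1.11, i_V1 at 3,0
solve → V1=-5.886+2.117j, V2=-8.924+3.626j, V3=1.110+0.000j, V4=1.034-0.2010j
aux → i_V1=-0.2742-0.002443j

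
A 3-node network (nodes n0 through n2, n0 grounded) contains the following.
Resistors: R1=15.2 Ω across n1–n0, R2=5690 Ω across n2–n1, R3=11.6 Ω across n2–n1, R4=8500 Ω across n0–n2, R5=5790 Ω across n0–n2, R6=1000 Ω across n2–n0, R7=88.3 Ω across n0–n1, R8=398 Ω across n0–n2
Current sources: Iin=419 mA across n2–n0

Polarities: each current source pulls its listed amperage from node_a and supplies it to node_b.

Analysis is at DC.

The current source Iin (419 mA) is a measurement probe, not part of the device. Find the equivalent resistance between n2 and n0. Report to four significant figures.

Element admittances at DC:
  Y(R1) = 0.06579 S between n1,n0
  Y(R2) = 0.0001757 S between n2,n1
  Y(R3) = 0.08621 S between n2,n1
  Y(R4) = 0.0001176 S between n0,n2
  Y(R5) = 0.0001727 S between n0,n2
  Y(R6) = 0.001000 S between n2,n0
  Y(R7) = 0.01133 S between n0,n1
  Y(R8) = 0.002513 S between n0,n2
  Iin: injects 0.419 A into n0 (from n2)
Assemble and solve the 2×2 MNA system:
  V(n1)=-4.970  V(n2)=-9.406

R_eq = 22.45 Ω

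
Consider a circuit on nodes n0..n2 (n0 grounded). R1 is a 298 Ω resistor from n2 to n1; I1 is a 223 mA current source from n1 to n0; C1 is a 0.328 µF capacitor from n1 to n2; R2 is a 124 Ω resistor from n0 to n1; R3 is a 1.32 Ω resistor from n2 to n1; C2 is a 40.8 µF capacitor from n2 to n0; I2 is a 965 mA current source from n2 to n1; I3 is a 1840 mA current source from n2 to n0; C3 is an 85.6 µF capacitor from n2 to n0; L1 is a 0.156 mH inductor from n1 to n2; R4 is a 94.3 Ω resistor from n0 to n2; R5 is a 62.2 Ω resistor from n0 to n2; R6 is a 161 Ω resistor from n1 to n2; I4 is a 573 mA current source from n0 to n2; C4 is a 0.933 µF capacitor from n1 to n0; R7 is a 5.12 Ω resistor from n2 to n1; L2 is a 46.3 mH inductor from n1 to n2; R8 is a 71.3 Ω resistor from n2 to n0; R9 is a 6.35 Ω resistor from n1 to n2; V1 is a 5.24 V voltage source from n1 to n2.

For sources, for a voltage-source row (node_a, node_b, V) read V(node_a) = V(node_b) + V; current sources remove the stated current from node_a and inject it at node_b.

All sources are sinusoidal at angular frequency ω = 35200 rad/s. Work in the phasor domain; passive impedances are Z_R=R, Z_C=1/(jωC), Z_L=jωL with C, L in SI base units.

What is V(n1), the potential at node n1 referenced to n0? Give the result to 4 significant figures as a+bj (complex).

MNA unknowns: 2 node voltages V₁..V_2 plus 1 source current (V1)
R1: Y=0.003356+0.000j on G[2,1]
I1: z[1]−=0.223, z[0]+=0.223
C1: Y=0.000+0.01155j on G[1,2]
R2: Y=0.008065+0.000j on G[0,1]
R3: Y=0.7576+0.000j on G[2,1]
C2: Y=0.000+1.436j on G[2,0]
I2: z[2]−=0.965, z[1]+=0.965
I3: z[2]−=1.84, z[0]+=1.84
C3: Y=0.000+3.013j on G[2,0]
L1: Y=0.000-0.1821j on G[1,2]
R4: Y=0.01060+0.000j on G[0,2]
R5: Y=0.01608+0.000j on G[0,2]
R6: Y=0.006211+0.000j on G[1,2]
I4: z[0]−=0.573, z[2]+=0.573
C4: Y=0.000+0.03284j on G[1,0]
R7: Y=0.1953+0.000j on G[2,1]
L2: Y=0.000-0.0006136j on G[1,2]
R8: Y=0.01403+0.000j on G[2,0]
R9: Y=0.1575+0.000j on G[1,2]
V1: row V1−V2=5.24, i_V1 at 1,2
solve → V1=5.198+0.3414j, V2=-0.04211+0.3414j
aux → i_V1=-5.157+0.7235j

5.198+0.3414j V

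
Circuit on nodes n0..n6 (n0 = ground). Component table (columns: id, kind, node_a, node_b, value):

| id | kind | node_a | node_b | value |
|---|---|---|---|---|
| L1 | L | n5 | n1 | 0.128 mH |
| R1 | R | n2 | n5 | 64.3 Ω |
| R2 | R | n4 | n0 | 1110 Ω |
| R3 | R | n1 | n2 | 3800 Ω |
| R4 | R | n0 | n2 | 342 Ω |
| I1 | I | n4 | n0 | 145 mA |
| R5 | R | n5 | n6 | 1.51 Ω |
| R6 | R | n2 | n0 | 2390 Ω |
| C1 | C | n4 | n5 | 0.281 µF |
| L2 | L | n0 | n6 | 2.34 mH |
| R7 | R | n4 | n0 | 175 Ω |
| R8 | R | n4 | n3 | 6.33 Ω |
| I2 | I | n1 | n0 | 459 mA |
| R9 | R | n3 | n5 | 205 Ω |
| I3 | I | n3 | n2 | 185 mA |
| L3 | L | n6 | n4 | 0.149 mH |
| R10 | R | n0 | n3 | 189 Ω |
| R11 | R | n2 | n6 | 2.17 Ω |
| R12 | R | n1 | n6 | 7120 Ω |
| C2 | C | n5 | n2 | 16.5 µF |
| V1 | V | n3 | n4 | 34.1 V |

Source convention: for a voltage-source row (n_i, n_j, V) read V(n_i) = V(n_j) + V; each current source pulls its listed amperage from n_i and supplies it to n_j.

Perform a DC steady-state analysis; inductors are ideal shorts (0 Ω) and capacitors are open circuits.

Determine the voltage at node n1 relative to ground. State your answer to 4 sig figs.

-0.4198 V

MNA unknowns: 6 node voltages V₁..V_6 plus 4 source currents (L1, L2, L3, V1)
L1: row V5−V1=0, i_L1 at 5,1
R1: Y=0.01555 on G[2,5]
R2: Y=0.0009009 on G[4,0]
R3: Y=0.0002632 on G[1,2]
R4: Y=0.002924 on G[0,2]
I1: z[4]−=0.145, z[0]+=0.145
R5: Y=0.6623 on G[5,6]
R6: Y=0.0004184 on G[2,0]
C1: Y=0.000 on G[4,5]
L2: row V0−V6=0, i_L2 at 0,6
R7: Y=0.005714 on G[4,0]
R8: Y=0.1580 on G[4,3]
I2: z[1]−=0.459, z[0]+=0.459
R9: Y=0.004878 on G[3,5]
I3: z[3]−=0.185, z[2]+=0.185
L3: row V6−V4=0, i_L3 at 6,4
R10: Y=0.005291 on G[0,3]
R11: Y=0.4608 on G[2,6]
R12: Y=0.0001404 on G[1,6]
C2: Y=0.000 on G[5,2]
V1: row V3−V4=34.1, i_V1 at 3,4
solve → V1=-0.4198, V2=0.3716, V3=34.10, V4=0.000, V5=-0.4198, V6=0.000
aux → i_L1=0.4587, i_L2=0.7857, i_L3=0.6788, i_V1=-5.921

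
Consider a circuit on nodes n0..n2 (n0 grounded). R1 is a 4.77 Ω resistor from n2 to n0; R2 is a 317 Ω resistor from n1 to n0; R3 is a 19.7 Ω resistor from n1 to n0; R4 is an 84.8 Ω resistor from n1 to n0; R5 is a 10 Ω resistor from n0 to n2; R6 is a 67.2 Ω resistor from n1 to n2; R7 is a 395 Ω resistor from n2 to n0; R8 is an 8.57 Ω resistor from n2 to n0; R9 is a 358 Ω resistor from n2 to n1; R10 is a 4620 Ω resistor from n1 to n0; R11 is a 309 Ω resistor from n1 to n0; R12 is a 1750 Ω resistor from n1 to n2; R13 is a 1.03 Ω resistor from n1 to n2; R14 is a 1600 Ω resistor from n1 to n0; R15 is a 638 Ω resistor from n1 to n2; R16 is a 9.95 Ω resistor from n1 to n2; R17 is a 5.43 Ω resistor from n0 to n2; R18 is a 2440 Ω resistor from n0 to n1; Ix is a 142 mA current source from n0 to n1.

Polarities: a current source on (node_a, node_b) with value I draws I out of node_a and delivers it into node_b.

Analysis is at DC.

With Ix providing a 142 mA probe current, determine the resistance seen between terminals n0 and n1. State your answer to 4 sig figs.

Element admittances at DC:
  Y(R1) = 0.2096 S between n2,n0
  Y(R2) = 0.003155 S between n1,n0
  Y(R3) = 0.05076 S between n1,n0
  Y(R4) = 0.01179 S between n1,n0
  Y(R5) = 0.1000 S between n0,n2
  Y(R6) = 0.01488 S between n1,n2
  Y(R7) = 0.002532 S between n2,n0
  Y(R8) = 0.1167 S between n2,n0
  Y(R9) = 0.002793 S between n2,n1
  Y(R10) = 0.0002165 S between n1,n0
  Y(R11) = 0.003236 S between n1,n0
  Y(R12) = 0.0005714 S between n1,n2
  Y(R13) = 0.9709 S between n1,n2
  Y(R14) = 0.0006250 S between n1,n0
  Y(R15) = 0.001567 S between n1,n2
  Y(R16) = 0.1005 S between n1,n2
  Y(R17) = 0.1842 S between n0,n2
  Y(R18) = 0.0004098 S between n0,n1
  Ix: injects 0.142 A into n1 (from n0)
Assemble and solve the 2×2 MNA system:
  V(n1)=0.3069  V(n2)=0.1965

R_eq = 2.161 Ω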